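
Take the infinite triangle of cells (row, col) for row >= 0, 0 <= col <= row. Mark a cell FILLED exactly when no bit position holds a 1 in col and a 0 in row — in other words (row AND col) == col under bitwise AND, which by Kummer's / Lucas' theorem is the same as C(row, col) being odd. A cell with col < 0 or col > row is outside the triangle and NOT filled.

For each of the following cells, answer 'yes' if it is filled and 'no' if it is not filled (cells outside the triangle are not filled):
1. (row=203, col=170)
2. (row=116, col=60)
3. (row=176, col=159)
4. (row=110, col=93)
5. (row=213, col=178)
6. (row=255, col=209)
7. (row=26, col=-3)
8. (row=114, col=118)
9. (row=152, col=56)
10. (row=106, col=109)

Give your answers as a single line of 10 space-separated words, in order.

(203,170): row=0b11001011, col=0b10101010, row AND col = 0b10001010 = 138; 138 != 170 -> empty
(116,60): row=0b1110100, col=0b111100, row AND col = 0b110100 = 52; 52 != 60 -> empty
(176,159): row=0b10110000, col=0b10011111, row AND col = 0b10010000 = 144; 144 != 159 -> empty
(110,93): row=0b1101110, col=0b1011101, row AND col = 0b1001100 = 76; 76 != 93 -> empty
(213,178): row=0b11010101, col=0b10110010, row AND col = 0b10010000 = 144; 144 != 178 -> empty
(255,209): row=0b11111111, col=0b11010001, row AND col = 0b11010001 = 209; 209 == 209 -> filled
(26,-3): col outside [0, 26] -> not filled
(114,118): col outside [0, 114] -> not filled
(152,56): row=0b10011000, col=0b111000, row AND col = 0b11000 = 24; 24 != 56 -> empty
(106,109): col outside [0, 106] -> not filled

Answer: no no no no no yes no no no no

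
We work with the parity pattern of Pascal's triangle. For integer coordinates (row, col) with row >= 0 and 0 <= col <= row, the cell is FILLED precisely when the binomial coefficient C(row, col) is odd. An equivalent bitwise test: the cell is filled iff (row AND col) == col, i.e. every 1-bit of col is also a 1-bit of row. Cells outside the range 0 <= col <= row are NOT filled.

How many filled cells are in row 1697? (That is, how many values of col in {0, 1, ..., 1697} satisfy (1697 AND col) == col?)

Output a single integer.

Answer: 32

Derivation:
1697 in binary = 11010100001
popcount(1697) = number of 1-bits in 11010100001 = 5
A col c satisfies (1697 AND c) == c iff every set bit of c is also set in 1697; each of the 5 set bits of 1697 can independently be on or off in c.
count = 2^5 = 32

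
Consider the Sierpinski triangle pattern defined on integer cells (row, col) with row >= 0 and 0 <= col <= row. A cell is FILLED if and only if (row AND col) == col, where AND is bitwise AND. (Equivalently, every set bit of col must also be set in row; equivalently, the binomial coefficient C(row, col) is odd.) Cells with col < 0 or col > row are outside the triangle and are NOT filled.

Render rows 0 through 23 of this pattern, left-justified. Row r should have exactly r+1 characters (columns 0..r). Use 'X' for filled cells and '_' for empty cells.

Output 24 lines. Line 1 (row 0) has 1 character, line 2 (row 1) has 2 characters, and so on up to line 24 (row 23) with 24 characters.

Answer: X
XX
X_X
XXXX
X___X
XX__XX
X_X_X_X
XXXXXXXX
X_______X
XX______XX
X_X_____X_X
XXXX____XXXX
X___X___X___X
XX__XX__XX__XX
X_X_X_X_X_X_X_X
XXXXXXXXXXXXXXXX
X_______________X
XX______________XX
X_X_____________X_X
XXXX____________XXXX
X___X___________X___X
XX__XX__________XX__XX
X_X_X_X_________X_X_X_X
XXXXXXXX________XXXXXXXX

Derivation:
r0=0: X
r1=1: XX
r2=10: X_X
r3=11: XXXX
r4=100: X___X
r5=101: XX__XX
r6=110: X_X_X_X
r7=111: XXXXXXXX
r8=1000: X_______X
r9=1001: XX______XX
r10=1010: X_X_____X_X
r11=1011: XXXX____XXXX
r12=1100: X___X___X___X
r13=1101: XX__XX__XX__XX
r14=1110: X_X_X_X_X_X_X_X
r15=1111: XXXXXXXXXXXXXXXX
r16=10000: X_______________X
r17=10001: XX______________XX
r18=10010: X_X_____________X_X
r19=10011: XXXX____________XXXX
r20=10100: X___X___________X___X
r21=10101: XX__XX__________XX__XX
r22=10110: X_X_X_X_________X_X_X_X
r23=10111: XXXXXXXX________XXXXXXXX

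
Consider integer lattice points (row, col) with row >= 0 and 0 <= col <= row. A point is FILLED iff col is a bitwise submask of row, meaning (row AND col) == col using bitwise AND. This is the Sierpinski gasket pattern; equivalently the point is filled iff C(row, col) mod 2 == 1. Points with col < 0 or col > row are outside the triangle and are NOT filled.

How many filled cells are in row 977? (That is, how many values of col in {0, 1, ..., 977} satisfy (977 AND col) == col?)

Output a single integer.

977 in binary = 1111010001
popcount(977) = number of 1-bits in 1111010001 = 6
A col c satisfies (977 AND c) == c iff every set bit of c is also set in 977; each of the 6 set bits of 977 can independently be on or off in c.
count = 2^6 = 64

Answer: 64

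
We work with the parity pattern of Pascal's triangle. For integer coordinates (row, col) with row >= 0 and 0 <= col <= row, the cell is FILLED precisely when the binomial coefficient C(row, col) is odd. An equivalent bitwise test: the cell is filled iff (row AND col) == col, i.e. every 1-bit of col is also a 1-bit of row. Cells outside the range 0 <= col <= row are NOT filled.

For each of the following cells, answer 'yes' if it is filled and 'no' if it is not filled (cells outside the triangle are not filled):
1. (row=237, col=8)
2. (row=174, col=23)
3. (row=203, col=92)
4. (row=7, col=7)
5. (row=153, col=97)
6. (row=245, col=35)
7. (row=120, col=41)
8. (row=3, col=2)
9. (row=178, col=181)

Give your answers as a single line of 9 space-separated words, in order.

(237,8): row=0b11101101, col=0b1000, row AND col = 0b1000 = 8; 8 == 8 -> filled
(174,23): row=0b10101110, col=0b10111, row AND col = 0b110 = 6; 6 != 23 -> empty
(203,92): row=0b11001011, col=0b1011100, row AND col = 0b1001000 = 72; 72 != 92 -> empty
(7,7): row=0b111, col=0b111, row AND col = 0b111 = 7; 7 == 7 -> filled
(153,97): row=0b10011001, col=0b1100001, row AND col = 0b1 = 1; 1 != 97 -> empty
(245,35): row=0b11110101, col=0b100011, row AND col = 0b100001 = 33; 33 != 35 -> empty
(120,41): row=0b1111000, col=0b101001, row AND col = 0b101000 = 40; 40 != 41 -> empty
(3,2): row=0b11, col=0b10, row AND col = 0b10 = 2; 2 == 2 -> filled
(178,181): col outside [0, 178] -> not filled

Answer: yes no no yes no no no yes no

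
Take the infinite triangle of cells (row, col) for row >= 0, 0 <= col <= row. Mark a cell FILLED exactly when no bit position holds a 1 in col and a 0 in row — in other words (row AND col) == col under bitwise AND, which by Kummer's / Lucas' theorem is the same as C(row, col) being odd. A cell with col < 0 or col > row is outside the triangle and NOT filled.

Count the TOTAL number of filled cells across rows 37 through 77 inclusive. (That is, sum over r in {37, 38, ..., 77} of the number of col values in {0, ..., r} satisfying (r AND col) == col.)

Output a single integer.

r37=100101 pc3: +8 =8
r38=100110 pc3: +8 =16
r39=100111 pc4: +16 =32
r40=101000 pc2: +4 =36
r41=101001 pc3: +8 =44
r42=101010 pc3: +8 =52
r43=101011 pc4: +16 =68
r44=101100 pc3: +8 =76
r45=101101 pc4: +16 =92
r46=101110 pc4: +16 =108
r47=101111 pc5: +32 =140
r48=110000 pc2: +4 =144
r49=110001 pc3: +8 =152
r50=110010 pc3: +8 =160
r51=110011 pc4: +16 =176
r52=110100 pc3: +8 =184
r53=110101 pc4: +16 =200
r54=110110 pc4: +16 =216
r55=110111 pc5: +32 =248
r56=111000 pc3: +8 =256
r57=111001 pc4: +16 =272
r58=111010 pc4: +16 =288
r59=111011 pc5: +32 =320
r60=111100 pc4: +16 =336
r61=111101 pc5: +32 =368
r62=111110 pc5: +32 =400
r63=111111 pc6: +64 =464
r64=1000000 pc1: +2 =466
r65=1000001 pc2: +4 =470
r66=1000010 pc2: +4 =474
r67=1000011 pc3: +8 =482
r68=1000100 pc2: +4 =486
r69=1000101 pc3: +8 =494
r70=1000110 pc3: +8 =502
r71=1000111 pc4: +16 =518
r72=1001000 pc2: +4 =522
r73=1001001 pc3: +8 =530
r74=1001010 pc3: +8 =538
r75=1001011 pc4: +16 =554
r76=1001100 pc3: +8 =562
r77=1001101 pc4: +16 =578

Answer: 578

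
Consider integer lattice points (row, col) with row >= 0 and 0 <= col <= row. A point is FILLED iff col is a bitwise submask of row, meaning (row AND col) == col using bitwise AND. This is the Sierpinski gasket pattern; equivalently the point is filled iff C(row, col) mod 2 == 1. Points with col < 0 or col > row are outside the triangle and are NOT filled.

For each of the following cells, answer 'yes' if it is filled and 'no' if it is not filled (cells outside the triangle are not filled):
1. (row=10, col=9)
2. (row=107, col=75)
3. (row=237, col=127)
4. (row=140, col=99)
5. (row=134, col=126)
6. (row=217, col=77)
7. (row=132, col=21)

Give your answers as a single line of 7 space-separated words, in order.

(10,9): row=0b1010, col=0b1001, row AND col = 0b1000 = 8; 8 != 9 -> empty
(107,75): row=0b1101011, col=0b1001011, row AND col = 0b1001011 = 75; 75 == 75 -> filled
(237,127): row=0b11101101, col=0b1111111, row AND col = 0b1101101 = 109; 109 != 127 -> empty
(140,99): row=0b10001100, col=0b1100011, row AND col = 0b0 = 0; 0 != 99 -> empty
(134,126): row=0b10000110, col=0b1111110, row AND col = 0b110 = 6; 6 != 126 -> empty
(217,77): row=0b11011001, col=0b1001101, row AND col = 0b1001001 = 73; 73 != 77 -> empty
(132,21): row=0b10000100, col=0b10101, row AND col = 0b100 = 4; 4 != 21 -> empty

Answer: no yes no no no no no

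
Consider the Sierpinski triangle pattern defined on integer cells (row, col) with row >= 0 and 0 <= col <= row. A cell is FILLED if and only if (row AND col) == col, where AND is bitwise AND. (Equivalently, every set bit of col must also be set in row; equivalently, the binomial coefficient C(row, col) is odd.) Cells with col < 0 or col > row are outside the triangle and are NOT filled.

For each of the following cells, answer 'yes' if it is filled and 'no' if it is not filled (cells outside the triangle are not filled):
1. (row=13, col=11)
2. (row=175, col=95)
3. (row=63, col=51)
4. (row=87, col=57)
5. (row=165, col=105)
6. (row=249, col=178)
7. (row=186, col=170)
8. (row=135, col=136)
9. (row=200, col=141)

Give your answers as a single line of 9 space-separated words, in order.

Answer: no no yes no no no yes no no

Derivation:
(13,11): row=0b1101, col=0b1011, row AND col = 0b1001 = 9; 9 != 11 -> empty
(175,95): row=0b10101111, col=0b1011111, row AND col = 0b1111 = 15; 15 != 95 -> empty
(63,51): row=0b111111, col=0b110011, row AND col = 0b110011 = 51; 51 == 51 -> filled
(87,57): row=0b1010111, col=0b111001, row AND col = 0b10001 = 17; 17 != 57 -> empty
(165,105): row=0b10100101, col=0b1101001, row AND col = 0b100001 = 33; 33 != 105 -> empty
(249,178): row=0b11111001, col=0b10110010, row AND col = 0b10110000 = 176; 176 != 178 -> empty
(186,170): row=0b10111010, col=0b10101010, row AND col = 0b10101010 = 170; 170 == 170 -> filled
(135,136): col outside [0, 135] -> not filled
(200,141): row=0b11001000, col=0b10001101, row AND col = 0b10001000 = 136; 136 != 141 -> empty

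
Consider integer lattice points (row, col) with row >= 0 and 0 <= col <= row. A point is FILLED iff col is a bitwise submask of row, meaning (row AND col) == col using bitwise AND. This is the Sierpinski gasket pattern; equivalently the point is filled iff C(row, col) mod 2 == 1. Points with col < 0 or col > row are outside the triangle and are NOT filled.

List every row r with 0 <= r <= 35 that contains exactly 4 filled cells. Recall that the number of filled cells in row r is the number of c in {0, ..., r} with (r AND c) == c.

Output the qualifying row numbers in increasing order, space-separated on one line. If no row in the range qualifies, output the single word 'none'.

Row r has 2^popcount(r) filled cells, so we need popcount(r) = log2(4) = 2.
Scan r = 0..35 and keep those with exactly 2 one-bits:
r=0=0 popcount=0 -> skip
r=1=1 popcount=1 -> skip
r=2=10 popcount=1 -> skip
r=3=11 popcount=2 -> KEEP
r=4=100 popcount=1 -> skip
r=5=101 popcount=2 -> KEEP
r=6=110 popcount=2 -> KEEP
r=7=111 popcount=3 -> skip
r=8=1000 popcount=1 -> skip
r=9=1001 popcount=2 -> KEEP
r=10=1010 popcount=2 -> KEEP
r=11=1011 popcount=3 -> skip
r=12=1100 popcount=2 -> KEEP
r=13=1101 popcount=3 -> skip
r=14=1110 popcount=3 -> skip
r=15=1111 popcount=4 -> skip
r=16=10000 popcount=1 -> skip
r=17=10001 popcount=2 -> KEEP
r=18=10010 popcount=2 -> KEEP
r=19=10011 popcount=3 -> skip
r=20=10100 popcount=2 -> KEEP
r=21=10101 popcount=3 -> skip
r=22=10110 popcount=3 -> skip
r=23=10111 popcount=4 -> skip
r=24=11000 popcount=2 -> KEEP
r=25=11001 popcount=3 -> skip
r=26=11010 popcount=3 -> skip
r=27=11011 popcount=4 -> skip
r=28=11100 popcount=3 -> skip
r=29=11101 popcount=4 -> skip
r=30=11110 popcount=4 -> skip
r=31=11111 popcount=5 -> skip
r=32=100000 popcount=1 -> skip
r=33=100001 popcount=2 -> KEEP
r=34=100010 popcount=2 -> KEEP
r=35=100011 popcount=3 -> skip
Kept rows: 3 5 6 9 10 12 17 18 20 24 33 34

Answer: 3 5 6 9 10 12 17 18 20 24 33 34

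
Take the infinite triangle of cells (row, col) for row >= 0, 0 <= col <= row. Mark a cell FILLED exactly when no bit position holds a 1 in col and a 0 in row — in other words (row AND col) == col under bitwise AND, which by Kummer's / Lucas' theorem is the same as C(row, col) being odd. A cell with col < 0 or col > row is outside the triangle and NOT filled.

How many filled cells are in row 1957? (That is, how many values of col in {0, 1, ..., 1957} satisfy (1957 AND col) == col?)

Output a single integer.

Answer: 128

Derivation:
1957 in binary = 11110100101
popcount(1957) = number of 1-bits in 11110100101 = 7
A col c satisfies (1957 AND c) == c iff every set bit of c is also set in 1957; each of the 7 set bits of 1957 can independently be on or off in c.
count = 2^7 = 128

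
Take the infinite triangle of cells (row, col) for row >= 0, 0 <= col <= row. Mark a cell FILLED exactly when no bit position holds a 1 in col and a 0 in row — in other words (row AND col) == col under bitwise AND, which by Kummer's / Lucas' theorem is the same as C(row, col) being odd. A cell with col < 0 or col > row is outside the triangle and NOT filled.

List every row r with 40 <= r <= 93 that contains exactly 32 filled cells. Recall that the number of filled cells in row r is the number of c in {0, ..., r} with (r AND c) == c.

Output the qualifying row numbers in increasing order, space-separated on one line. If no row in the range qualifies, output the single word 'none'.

Row r has 2^popcount(r) filled cells, so we need popcount(r) = log2(32) = 5.
Scan r = 40..93 and keep those with exactly 5 one-bits:
r=40=101000 popcount=2 -> skip
r=41=101001 popcount=3 -> skip
r=42=101010 popcount=3 -> skip
r=43=101011 popcount=4 -> skip
r=44=101100 popcount=3 -> skip
r=45=101101 popcount=4 -> skip
r=46=101110 popcount=4 -> skip
r=47=101111 popcount=5 -> KEEP
r=48=110000 popcount=2 -> skip
r=49=110001 popcount=3 -> skip
r=50=110010 popcount=3 -> skip
r=51=110011 popcount=4 -> skip
r=52=110100 popcount=3 -> skip
r=53=110101 popcount=4 -> skip
r=54=110110 popcount=4 -> skip
r=55=110111 popcount=5 -> KEEP
r=56=111000 popcount=3 -> skip
r=57=111001 popcount=4 -> skip
r=58=111010 popcount=4 -> skip
r=59=111011 popcount=5 -> KEEP
r=60=111100 popcount=4 -> skip
r=61=111101 popcount=5 -> KEEP
r=62=111110 popcount=5 -> KEEP
r=63=111111 popcount=6 -> skip
r=64=1000000 popcount=1 -> skip
r=65=1000001 popcount=2 -> skip
r=66=1000010 popcount=2 -> skip
r=67=1000011 popcount=3 -> skip
r=68=1000100 popcount=2 -> skip
r=69=1000101 popcount=3 -> skip
r=70=1000110 popcount=3 -> skip
r=71=1000111 popcount=4 -> skip
r=72=1001000 popcount=2 -> skip
r=73=1001001 popcount=3 -> skip
r=74=1001010 popcount=3 -> skip
r=75=1001011 popcount=4 -> skip
r=76=1001100 popcount=3 -> skip
r=77=1001101 popcount=4 -> skip
r=78=1001110 popcount=4 -> skip
r=79=1001111 popcount=5 -> KEEP
r=80=1010000 popcount=2 -> skip
r=81=1010001 popcount=3 -> skip
r=82=1010010 popcount=3 -> skip
r=83=1010011 popcount=4 -> skip
r=84=1010100 popcount=3 -> skip
r=85=1010101 popcount=4 -> skip
r=86=1010110 popcount=4 -> skip
r=87=1010111 popcount=5 -> KEEP
r=88=1011000 popcount=3 -> skip
r=89=1011001 popcount=4 -> skip
r=90=1011010 popcount=4 -> skip
r=91=1011011 popcount=5 -> KEEP
r=92=1011100 popcount=4 -> skip
r=93=1011101 popcount=5 -> KEEP
Kept rows: 47 55 59 61 62 79 87 91 93

Answer: 47 55 59 61 62 79 87 91 93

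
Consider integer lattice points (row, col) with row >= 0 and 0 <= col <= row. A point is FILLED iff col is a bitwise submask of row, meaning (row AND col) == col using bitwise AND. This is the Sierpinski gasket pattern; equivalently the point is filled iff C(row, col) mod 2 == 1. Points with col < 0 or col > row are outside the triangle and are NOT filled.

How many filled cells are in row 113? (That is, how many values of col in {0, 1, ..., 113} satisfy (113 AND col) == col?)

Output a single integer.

113 in binary = 1110001
popcount(113) = number of 1-bits in 1110001 = 4
A col c satisfies (113 AND c) == c iff every set bit of c is also set in 113; each of the 4 set bits of 113 can independently be on or off in c.
count = 2^4 = 16

Answer: 16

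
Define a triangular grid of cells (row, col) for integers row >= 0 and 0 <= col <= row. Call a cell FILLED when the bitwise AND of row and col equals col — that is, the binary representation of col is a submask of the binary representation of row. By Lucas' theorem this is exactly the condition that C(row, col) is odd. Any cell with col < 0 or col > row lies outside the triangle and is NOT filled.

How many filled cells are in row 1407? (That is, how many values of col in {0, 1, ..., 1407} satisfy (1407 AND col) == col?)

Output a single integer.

1407 in binary = 10101111111
popcount(1407) = number of 1-bits in 10101111111 = 9
A col c satisfies (1407 AND c) == c iff every set bit of c is also set in 1407; each of the 9 set bits of 1407 can independently be on or off in c.
count = 2^9 = 512

Answer: 512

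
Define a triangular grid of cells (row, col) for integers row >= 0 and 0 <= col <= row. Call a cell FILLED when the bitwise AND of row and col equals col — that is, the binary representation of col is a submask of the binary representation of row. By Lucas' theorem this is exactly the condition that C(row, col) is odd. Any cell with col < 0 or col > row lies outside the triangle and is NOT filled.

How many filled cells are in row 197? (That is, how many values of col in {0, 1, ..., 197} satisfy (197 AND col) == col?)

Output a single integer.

Answer: 16

Derivation:
197 in binary = 11000101
popcount(197) = number of 1-bits in 11000101 = 4
A col c satisfies (197 AND c) == c iff every set bit of c is also set in 197; each of the 4 set bits of 197 can independently be on or off in c.
count = 2^4 = 16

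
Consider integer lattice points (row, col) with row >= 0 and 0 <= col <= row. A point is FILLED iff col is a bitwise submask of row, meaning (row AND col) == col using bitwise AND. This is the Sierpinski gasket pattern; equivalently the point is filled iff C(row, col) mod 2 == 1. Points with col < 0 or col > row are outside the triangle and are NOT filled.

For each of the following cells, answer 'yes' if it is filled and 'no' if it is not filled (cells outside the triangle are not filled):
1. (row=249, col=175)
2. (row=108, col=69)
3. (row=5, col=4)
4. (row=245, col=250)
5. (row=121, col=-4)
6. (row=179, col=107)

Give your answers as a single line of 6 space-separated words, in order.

Answer: no no yes no no no

Derivation:
(249,175): row=0b11111001, col=0b10101111, row AND col = 0b10101001 = 169; 169 != 175 -> empty
(108,69): row=0b1101100, col=0b1000101, row AND col = 0b1000100 = 68; 68 != 69 -> empty
(5,4): row=0b101, col=0b100, row AND col = 0b100 = 4; 4 == 4 -> filled
(245,250): col outside [0, 245] -> not filled
(121,-4): col outside [0, 121] -> not filled
(179,107): row=0b10110011, col=0b1101011, row AND col = 0b100011 = 35; 35 != 107 -> empty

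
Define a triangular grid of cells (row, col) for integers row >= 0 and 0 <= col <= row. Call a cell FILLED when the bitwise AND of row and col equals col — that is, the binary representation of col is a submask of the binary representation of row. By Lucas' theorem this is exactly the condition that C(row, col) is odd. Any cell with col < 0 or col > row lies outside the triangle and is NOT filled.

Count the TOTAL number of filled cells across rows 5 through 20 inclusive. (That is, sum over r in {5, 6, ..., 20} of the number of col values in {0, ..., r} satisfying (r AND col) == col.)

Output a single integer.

r5=101 pc2: +4 =4
r6=110 pc2: +4 =8
r7=111 pc3: +8 =16
r8=1000 pc1: +2 =18
r9=1001 pc2: +4 =22
r10=1010 pc2: +4 =26
r11=1011 pc3: +8 =34
r12=1100 pc2: +4 =38
r13=1101 pc3: +8 =46
r14=1110 pc3: +8 =54
r15=1111 pc4: +16 =70
r16=10000 pc1: +2 =72
r17=10001 pc2: +4 =76
r18=10010 pc2: +4 =80
r19=10011 pc3: +8 =88
r20=10100 pc2: +4 =92

Answer: 92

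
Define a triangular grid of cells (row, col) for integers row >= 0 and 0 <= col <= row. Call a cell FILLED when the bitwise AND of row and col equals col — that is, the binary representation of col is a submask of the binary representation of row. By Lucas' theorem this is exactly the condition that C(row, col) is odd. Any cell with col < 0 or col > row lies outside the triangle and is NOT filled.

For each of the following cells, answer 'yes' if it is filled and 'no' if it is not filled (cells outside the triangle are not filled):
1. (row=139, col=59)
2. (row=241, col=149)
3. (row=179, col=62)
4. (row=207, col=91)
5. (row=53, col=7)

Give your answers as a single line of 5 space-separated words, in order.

Answer: no no no no no

Derivation:
(139,59): row=0b10001011, col=0b111011, row AND col = 0b1011 = 11; 11 != 59 -> empty
(241,149): row=0b11110001, col=0b10010101, row AND col = 0b10010001 = 145; 145 != 149 -> empty
(179,62): row=0b10110011, col=0b111110, row AND col = 0b110010 = 50; 50 != 62 -> empty
(207,91): row=0b11001111, col=0b1011011, row AND col = 0b1001011 = 75; 75 != 91 -> empty
(53,7): row=0b110101, col=0b111, row AND col = 0b101 = 5; 5 != 7 -> empty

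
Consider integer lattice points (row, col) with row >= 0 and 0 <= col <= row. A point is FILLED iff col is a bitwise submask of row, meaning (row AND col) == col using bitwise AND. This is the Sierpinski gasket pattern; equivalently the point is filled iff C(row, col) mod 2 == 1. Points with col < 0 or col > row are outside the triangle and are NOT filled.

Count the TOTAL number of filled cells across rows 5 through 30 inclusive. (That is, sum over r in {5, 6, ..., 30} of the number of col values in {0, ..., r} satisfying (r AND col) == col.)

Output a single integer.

Answer: 200

Derivation:
r5=101 pc2: +4 =4
r6=110 pc2: +4 =8
r7=111 pc3: +8 =16
r8=1000 pc1: +2 =18
r9=1001 pc2: +4 =22
r10=1010 pc2: +4 =26
r11=1011 pc3: +8 =34
r12=1100 pc2: +4 =38
r13=1101 pc3: +8 =46
r14=1110 pc3: +8 =54
r15=1111 pc4: +16 =70
r16=10000 pc1: +2 =72
r17=10001 pc2: +4 =76
r18=10010 pc2: +4 =80
r19=10011 pc3: +8 =88
r20=10100 pc2: +4 =92
r21=10101 pc3: +8 =100
r22=10110 pc3: +8 =108
r23=10111 pc4: +16 =124
r24=11000 pc2: +4 =128
r25=11001 pc3: +8 =136
r26=11010 pc3: +8 =144
r27=11011 pc4: +16 =160
r28=11100 pc3: +8 =168
r29=11101 pc4: +16 =184
r30=11110 pc4: +16 =200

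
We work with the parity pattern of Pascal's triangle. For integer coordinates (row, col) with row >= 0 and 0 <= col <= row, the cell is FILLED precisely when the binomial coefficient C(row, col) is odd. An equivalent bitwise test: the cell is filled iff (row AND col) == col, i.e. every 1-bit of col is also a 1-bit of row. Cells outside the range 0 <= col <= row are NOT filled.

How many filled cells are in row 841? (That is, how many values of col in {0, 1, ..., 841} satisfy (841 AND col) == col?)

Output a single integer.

Answer: 32

Derivation:
841 in binary = 1101001001
popcount(841) = number of 1-bits in 1101001001 = 5
A col c satisfies (841 AND c) == c iff every set bit of c is also set in 841; each of the 5 set bits of 841 can independently be on or off in c.
count = 2^5 = 32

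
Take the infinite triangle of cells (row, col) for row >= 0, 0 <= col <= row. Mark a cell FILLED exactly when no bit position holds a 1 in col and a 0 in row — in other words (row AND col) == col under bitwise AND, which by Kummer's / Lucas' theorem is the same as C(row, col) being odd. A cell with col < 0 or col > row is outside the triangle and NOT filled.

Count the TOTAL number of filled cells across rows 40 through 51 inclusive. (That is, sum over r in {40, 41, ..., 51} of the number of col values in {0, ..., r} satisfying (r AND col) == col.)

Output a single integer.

r40=101000 pc2: +4 =4
r41=101001 pc3: +8 =12
r42=101010 pc3: +8 =20
r43=101011 pc4: +16 =36
r44=101100 pc3: +8 =44
r45=101101 pc4: +16 =60
r46=101110 pc4: +16 =76
r47=101111 pc5: +32 =108
r48=110000 pc2: +4 =112
r49=110001 pc3: +8 =120
r50=110010 pc3: +8 =128
r51=110011 pc4: +16 =144

Answer: 144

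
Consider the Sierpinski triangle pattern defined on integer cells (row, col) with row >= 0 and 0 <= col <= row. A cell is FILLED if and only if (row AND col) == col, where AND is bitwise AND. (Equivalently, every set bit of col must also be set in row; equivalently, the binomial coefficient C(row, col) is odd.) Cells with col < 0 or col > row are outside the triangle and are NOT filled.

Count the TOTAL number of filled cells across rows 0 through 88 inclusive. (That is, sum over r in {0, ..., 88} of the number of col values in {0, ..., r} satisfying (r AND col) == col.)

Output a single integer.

r0=0 pc0: +1 =1
r1=1 pc1: +2 =3
r2=10 pc1: +2 =5
r3=11 pc2: +4 =9
r4=100 pc1: +2 =11
r5=101 pc2: +4 =15
r6=110 pc2: +4 =19
r7=111 pc3: +8 =27
r8=1000 pc1: +2 =29
r9=1001 pc2: +4 =33
r10=1010 pc2: +4 =37
r11=1011 pc3: +8 =45
r12=1100 pc2: +4 =49
r13=1101 pc3: +8 =57
r14=1110 pc3: +8 =65
r15=1111 pc4: +16 =81
r16=10000 pc1: +2 =83
r17=10001 pc2: +4 =87
r18=10010 pc2: +4 =91
r19=10011 pc3: +8 =99
r20=10100 pc2: +4 =103
r21=10101 pc3: +8 =111
r22=10110 pc3: +8 =119
r23=10111 pc4: +16 =135
r24=11000 pc2: +4 =139
r25=11001 pc3: +8 =147
r26=11010 pc3: +8 =155
r27=11011 pc4: +16 =171
r28=11100 pc3: +8 =179
r29=11101 pc4: +16 =195
r30=11110 pc4: +16 =211
r31=11111 pc5: +32 =243
r32=100000 pc1: +2 =245
r33=100001 pc2: +4 =249
r34=100010 pc2: +4 =253
r35=100011 pc3: +8 =261
r36=100100 pc2: +4 =265
r37=100101 pc3: +8 =273
r38=100110 pc3: +8 =281
r39=100111 pc4: +16 =297
r40=101000 pc2: +4 =301
r41=101001 pc3: +8 =309
r42=101010 pc3: +8 =317
r43=101011 pc4: +16 =333
r44=101100 pc3: +8 =341
r45=101101 pc4: +16 =357
r46=101110 pc4: +16 =373
r47=101111 pc5: +32 =405
r48=110000 pc2: +4 =409
r49=110001 pc3: +8 =417
r50=110010 pc3: +8 =425
r51=110011 pc4: +16 =441
r52=110100 pc3: +8 =449
r53=110101 pc4: +16 =465
r54=110110 pc4: +16 =481
r55=110111 pc5: +32 =513
r56=111000 pc3: +8 =521
r57=111001 pc4: +16 =537
r58=111010 pc4: +16 =553
r59=111011 pc5: +32 =585
r60=111100 pc4: +16 =601
r61=111101 pc5: +32 =633
r62=111110 pc5: +32 =665
r63=111111 pc6: +64 =729
r64=1000000 pc1: +2 =731
r65=1000001 pc2: +4 =735
r66=1000010 pc2: +4 =739
r67=1000011 pc3: +8 =747
r68=1000100 pc2: +4 =751
r69=1000101 pc3: +8 =759
r70=1000110 pc3: +8 =767
r71=1000111 pc4: +16 =783
r72=1001000 pc2: +4 =787
r73=1001001 pc3: +8 =795
r74=1001010 pc3: +8 =803
r75=1001011 pc4: +16 =819
r76=1001100 pc3: +8 =827
r77=1001101 pc4: +16 =843
r78=1001110 pc4: +16 =859
r79=1001111 pc5: +32 =891
r80=1010000 pc2: +4 =895
r81=1010001 pc3: +8 =903
r82=1010010 pc3: +8 =911
r83=1010011 pc4: +16 =927
r84=1010100 pc3: +8 =935
r85=1010101 pc4: +16 =951
r86=1010110 pc4: +16 =967
r87=1010111 pc5: +32 =999
r88=1011000 pc3: +8 =1007

Answer: 1007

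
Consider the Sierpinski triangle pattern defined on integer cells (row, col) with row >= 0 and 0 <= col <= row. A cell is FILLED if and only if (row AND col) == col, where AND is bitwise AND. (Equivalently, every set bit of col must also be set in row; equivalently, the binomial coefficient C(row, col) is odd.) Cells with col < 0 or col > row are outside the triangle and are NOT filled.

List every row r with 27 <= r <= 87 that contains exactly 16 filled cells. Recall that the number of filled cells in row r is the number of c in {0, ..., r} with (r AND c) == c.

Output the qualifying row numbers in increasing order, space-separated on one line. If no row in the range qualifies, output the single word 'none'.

Row r has 2^popcount(r) filled cells, so we need popcount(r) = log2(16) = 4.
Scan r = 27..87 and keep those with exactly 4 one-bits:
r=27=11011 popcount=4 -> KEEP
r=28=11100 popcount=3 -> skip
r=29=11101 popcount=4 -> KEEP
r=30=11110 popcount=4 -> KEEP
r=31=11111 popcount=5 -> skip
r=32=100000 popcount=1 -> skip
r=33=100001 popcount=2 -> skip
r=34=100010 popcount=2 -> skip
r=35=100011 popcount=3 -> skip
r=36=100100 popcount=2 -> skip
r=37=100101 popcount=3 -> skip
r=38=100110 popcount=3 -> skip
r=39=100111 popcount=4 -> KEEP
r=40=101000 popcount=2 -> skip
r=41=101001 popcount=3 -> skip
r=42=101010 popcount=3 -> skip
r=43=101011 popcount=4 -> KEEP
r=44=101100 popcount=3 -> skip
r=45=101101 popcount=4 -> KEEP
r=46=101110 popcount=4 -> KEEP
r=47=101111 popcount=5 -> skip
r=48=110000 popcount=2 -> skip
r=49=110001 popcount=3 -> skip
r=50=110010 popcount=3 -> skip
r=51=110011 popcount=4 -> KEEP
r=52=110100 popcount=3 -> skip
r=53=110101 popcount=4 -> KEEP
r=54=110110 popcount=4 -> KEEP
r=55=110111 popcount=5 -> skip
r=56=111000 popcount=3 -> skip
r=57=111001 popcount=4 -> KEEP
r=58=111010 popcount=4 -> KEEP
r=59=111011 popcount=5 -> skip
r=60=111100 popcount=4 -> KEEP
r=61=111101 popcount=5 -> skip
r=62=111110 popcount=5 -> skip
r=63=111111 popcount=6 -> skip
r=64=1000000 popcount=1 -> skip
r=65=1000001 popcount=2 -> skip
r=66=1000010 popcount=2 -> skip
r=67=1000011 popcount=3 -> skip
r=68=1000100 popcount=2 -> skip
r=69=1000101 popcount=3 -> skip
r=70=1000110 popcount=3 -> skip
r=71=1000111 popcount=4 -> KEEP
r=72=1001000 popcount=2 -> skip
r=73=1001001 popcount=3 -> skip
r=74=1001010 popcount=3 -> skip
r=75=1001011 popcount=4 -> KEEP
r=76=1001100 popcount=3 -> skip
r=77=1001101 popcount=4 -> KEEP
r=78=1001110 popcount=4 -> KEEP
r=79=1001111 popcount=5 -> skip
r=80=1010000 popcount=2 -> skip
r=81=1010001 popcount=3 -> skip
r=82=1010010 popcount=3 -> skip
r=83=1010011 popcount=4 -> KEEP
r=84=1010100 popcount=3 -> skip
r=85=1010101 popcount=4 -> KEEP
r=86=1010110 popcount=4 -> KEEP
r=87=1010111 popcount=5 -> skip
Kept rows: 27 29 30 39 43 45 46 51 53 54 57 58 60 71 75 77 78 83 85 86

Answer: 27 29 30 39 43 45 46 51 53 54 57 58 60 71 75 77 78 83 85 86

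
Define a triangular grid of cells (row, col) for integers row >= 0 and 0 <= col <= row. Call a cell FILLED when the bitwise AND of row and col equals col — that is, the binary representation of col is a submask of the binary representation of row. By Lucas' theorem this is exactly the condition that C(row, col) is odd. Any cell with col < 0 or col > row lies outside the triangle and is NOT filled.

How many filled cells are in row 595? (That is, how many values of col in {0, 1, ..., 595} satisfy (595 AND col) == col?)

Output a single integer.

Answer: 32

Derivation:
595 in binary = 1001010011
popcount(595) = number of 1-bits in 1001010011 = 5
A col c satisfies (595 AND c) == c iff every set bit of c is also set in 595; each of the 5 set bits of 595 can independently be on or off in c.
count = 2^5 = 32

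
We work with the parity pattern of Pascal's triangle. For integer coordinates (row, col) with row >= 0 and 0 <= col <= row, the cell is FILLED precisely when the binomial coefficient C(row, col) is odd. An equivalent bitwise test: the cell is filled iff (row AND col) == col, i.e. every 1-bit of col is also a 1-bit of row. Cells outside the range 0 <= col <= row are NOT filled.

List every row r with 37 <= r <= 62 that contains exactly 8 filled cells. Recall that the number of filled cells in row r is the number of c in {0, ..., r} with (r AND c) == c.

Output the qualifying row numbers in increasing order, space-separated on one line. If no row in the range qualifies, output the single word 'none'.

Answer: 37 38 41 42 44 49 50 52 56

Derivation:
Row r has 2^popcount(r) filled cells, so we need popcount(r) = log2(8) = 3.
Scan r = 37..62 and keep those with exactly 3 one-bits:
r=37=100101 popcount=3 -> KEEP
r=38=100110 popcount=3 -> KEEP
r=39=100111 popcount=4 -> skip
r=40=101000 popcount=2 -> skip
r=41=101001 popcount=3 -> KEEP
r=42=101010 popcount=3 -> KEEP
r=43=101011 popcount=4 -> skip
r=44=101100 popcount=3 -> KEEP
r=45=101101 popcount=4 -> skip
r=46=101110 popcount=4 -> skip
r=47=101111 popcount=5 -> skip
r=48=110000 popcount=2 -> skip
r=49=110001 popcount=3 -> KEEP
r=50=110010 popcount=3 -> KEEP
r=51=110011 popcount=4 -> skip
r=52=110100 popcount=3 -> KEEP
r=53=110101 popcount=4 -> skip
r=54=110110 popcount=4 -> skip
r=55=110111 popcount=5 -> skip
r=56=111000 popcount=3 -> KEEP
r=57=111001 popcount=4 -> skip
r=58=111010 popcount=4 -> skip
r=59=111011 popcount=5 -> skip
r=60=111100 popcount=4 -> skip
r=61=111101 popcount=5 -> skip
r=62=111110 popcount=5 -> skip
Kept rows: 37 38 41 42 44 49 50 52 56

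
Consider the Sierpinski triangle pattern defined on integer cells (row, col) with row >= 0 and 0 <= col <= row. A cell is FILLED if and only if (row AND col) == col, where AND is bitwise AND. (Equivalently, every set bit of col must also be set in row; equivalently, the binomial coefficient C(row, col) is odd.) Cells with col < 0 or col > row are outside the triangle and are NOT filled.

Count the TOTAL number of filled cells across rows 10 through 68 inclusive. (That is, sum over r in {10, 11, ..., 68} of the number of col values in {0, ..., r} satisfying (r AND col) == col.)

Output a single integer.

Answer: 718

Derivation:
r10=1010 pc2: +4 =4
r11=1011 pc3: +8 =12
r12=1100 pc2: +4 =16
r13=1101 pc3: +8 =24
r14=1110 pc3: +8 =32
r15=1111 pc4: +16 =48
r16=10000 pc1: +2 =50
r17=10001 pc2: +4 =54
r18=10010 pc2: +4 =58
r19=10011 pc3: +8 =66
r20=10100 pc2: +4 =70
r21=10101 pc3: +8 =78
r22=10110 pc3: +8 =86
r23=10111 pc4: +16 =102
r24=11000 pc2: +4 =106
r25=11001 pc3: +8 =114
r26=11010 pc3: +8 =122
r27=11011 pc4: +16 =138
r28=11100 pc3: +8 =146
r29=11101 pc4: +16 =162
r30=11110 pc4: +16 =178
r31=11111 pc5: +32 =210
r32=100000 pc1: +2 =212
r33=100001 pc2: +4 =216
r34=100010 pc2: +4 =220
r35=100011 pc3: +8 =228
r36=100100 pc2: +4 =232
r37=100101 pc3: +8 =240
r38=100110 pc3: +8 =248
r39=100111 pc4: +16 =264
r40=101000 pc2: +4 =268
r41=101001 pc3: +8 =276
r42=101010 pc3: +8 =284
r43=101011 pc4: +16 =300
r44=101100 pc3: +8 =308
r45=101101 pc4: +16 =324
r46=101110 pc4: +16 =340
r47=101111 pc5: +32 =372
r48=110000 pc2: +4 =376
r49=110001 pc3: +8 =384
r50=110010 pc3: +8 =392
r51=110011 pc4: +16 =408
r52=110100 pc3: +8 =416
r53=110101 pc4: +16 =432
r54=110110 pc4: +16 =448
r55=110111 pc5: +32 =480
r56=111000 pc3: +8 =488
r57=111001 pc4: +16 =504
r58=111010 pc4: +16 =520
r59=111011 pc5: +32 =552
r60=111100 pc4: +16 =568
r61=111101 pc5: +32 =600
r62=111110 pc5: +32 =632
r63=111111 pc6: +64 =696
r64=1000000 pc1: +2 =698
r65=1000001 pc2: +4 =702
r66=1000010 pc2: +4 =706
r67=1000011 pc3: +8 =714
r68=1000100 pc2: +4 =718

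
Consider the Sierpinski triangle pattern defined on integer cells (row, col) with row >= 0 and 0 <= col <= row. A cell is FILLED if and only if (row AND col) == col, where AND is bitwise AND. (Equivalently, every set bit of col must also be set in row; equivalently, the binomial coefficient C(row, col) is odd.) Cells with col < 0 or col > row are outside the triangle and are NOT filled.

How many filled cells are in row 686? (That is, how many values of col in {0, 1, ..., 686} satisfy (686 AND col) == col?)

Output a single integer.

Answer: 64

Derivation:
686 in binary = 1010101110
popcount(686) = number of 1-bits in 1010101110 = 6
A col c satisfies (686 AND c) == c iff every set bit of c is also set in 686; each of the 6 set bits of 686 can independently be on or off in c.
count = 2^6 = 64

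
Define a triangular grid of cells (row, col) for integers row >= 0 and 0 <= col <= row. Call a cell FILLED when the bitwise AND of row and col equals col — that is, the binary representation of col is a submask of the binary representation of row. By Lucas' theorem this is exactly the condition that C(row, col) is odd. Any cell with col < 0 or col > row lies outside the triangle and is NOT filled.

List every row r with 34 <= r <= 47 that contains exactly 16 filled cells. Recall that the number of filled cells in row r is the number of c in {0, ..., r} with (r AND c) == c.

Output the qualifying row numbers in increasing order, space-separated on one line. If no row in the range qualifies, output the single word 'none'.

Row r has 2^popcount(r) filled cells, so we need popcount(r) = log2(16) = 4.
Scan r = 34..47 and keep those with exactly 4 one-bits:
r=34=100010 popcount=2 -> skip
r=35=100011 popcount=3 -> skip
r=36=100100 popcount=2 -> skip
r=37=100101 popcount=3 -> skip
r=38=100110 popcount=3 -> skip
r=39=100111 popcount=4 -> KEEP
r=40=101000 popcount=2 -> skip
r=41=101001 popcount=3 -> skip
r=42=101010 popcount=3 -> skip
r=43=101011 popcount=4 -> KEEP
r=44=101100 popcount=3 -> skip
r=45=101101 popcount=4 -> KEEP
r=46=101110 popcount=4 -> KEEP
r=47=101111 popcount=5 -> skip
Kept rows: 39 43 45 46

Answer: 39 43 45 46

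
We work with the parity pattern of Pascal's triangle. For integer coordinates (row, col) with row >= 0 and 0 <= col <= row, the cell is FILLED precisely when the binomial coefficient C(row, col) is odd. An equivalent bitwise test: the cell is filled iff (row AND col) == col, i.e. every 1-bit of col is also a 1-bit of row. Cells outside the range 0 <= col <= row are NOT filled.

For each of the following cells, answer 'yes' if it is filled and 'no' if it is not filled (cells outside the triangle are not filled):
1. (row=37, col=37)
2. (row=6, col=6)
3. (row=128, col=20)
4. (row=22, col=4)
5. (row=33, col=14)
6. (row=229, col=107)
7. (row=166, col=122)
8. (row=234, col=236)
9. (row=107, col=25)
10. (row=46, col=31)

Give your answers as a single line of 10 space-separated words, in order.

Answer: yes yes no yes no no no no no no

Derivation:
(37,37): row=0b100101, col=0b100101, row AND col = 0b100101 = 37; 37 == 37 -> filled
(6,6): row=0b110, col=0b110, row AND col = 0b110 = 6; 6 == 6 -> filled
(128,20): row=0b10000000, col=0b10100, row AND col = 0b0 = 0; 0 != 20 -> empty
(22,4): row=0b10110, col=0b100, row AND col = 0b100 = 4; 4 == 4 -> filled
(33,14): row=0b100001, col=0b1110, row AND col = 0b0 = 0; 0 != 14 -> empty
(229,107): row=0b11100101, col=0b1101011, row AND col = 0b1100001 = 97; 97 != 107 -> empty
(166,122): row=0b10100110, col=0b1111010, row AND col = 0b100010 = 34; 34 != 122 -> empty
(234,236): col outside [0, 234] -> not filled
(107,25): row=0b1101011, col=0b11001, row AND col = 0b1001 = 9; 9 != 25 -> empty
(46,31): row=0b101110, col=0b11111, row AND col = 0b1110 = 14; 14 != 31 -> empty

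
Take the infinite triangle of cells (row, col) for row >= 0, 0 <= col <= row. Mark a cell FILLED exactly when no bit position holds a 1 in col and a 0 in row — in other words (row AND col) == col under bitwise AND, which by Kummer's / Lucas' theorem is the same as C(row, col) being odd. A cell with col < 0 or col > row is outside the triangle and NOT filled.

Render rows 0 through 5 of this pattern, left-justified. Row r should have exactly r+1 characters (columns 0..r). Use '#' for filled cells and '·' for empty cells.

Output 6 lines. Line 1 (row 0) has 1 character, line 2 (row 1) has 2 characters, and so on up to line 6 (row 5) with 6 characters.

Answer: #
##
#·#
####
#···#
##··##

Derivation:
r0=0: #
r1=1: ##
r2=10: #·#
r3=11: ####
r4=100: #···#
r5=101: ##··##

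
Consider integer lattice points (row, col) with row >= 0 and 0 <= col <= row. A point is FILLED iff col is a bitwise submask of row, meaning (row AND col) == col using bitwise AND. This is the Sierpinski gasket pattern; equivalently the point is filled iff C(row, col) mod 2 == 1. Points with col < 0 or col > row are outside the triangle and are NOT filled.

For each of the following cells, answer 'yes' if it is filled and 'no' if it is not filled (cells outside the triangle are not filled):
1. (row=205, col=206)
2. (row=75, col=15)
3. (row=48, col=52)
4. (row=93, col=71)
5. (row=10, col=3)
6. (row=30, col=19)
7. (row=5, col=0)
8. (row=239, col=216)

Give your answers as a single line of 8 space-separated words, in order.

Answer: no no no no no no yes no

Derivation:
(205,206): col outside [0, 205] -> not filled
(75,15): row=0b1001011, col=0b1111, row AND col = 0b1011 = 11; 11 != 15 -> empty
(48,52): col outside [0, 48] -> not filled
(93,71): row=0b1011101, col=0b1000111, row AND col = 0b1000101 = 69; 69 != 71 -> empty
(10,3): row=0b1010, col=0b11, row AND col = 0b10 = 2; 2 != 3 -> empty
(30,19): row=0b11110, col=0b10011, row AND col = 0b10010 = 18; 18 != 19 -> empty
(5,0): row=0b101, col=0b0, row AND col = 0b0 = 0; 0 == 0 -> filled
(239,216): row=0b11101111, col=0b11011000, row AND col = 0b11001000 = 200; 200 != 216 -> empty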